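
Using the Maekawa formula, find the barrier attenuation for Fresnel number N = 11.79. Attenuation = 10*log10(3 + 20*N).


3 + 20*N = 3 + 20*11.79 = 238.8
Att = 10*log10(238.8) = 23.78 dB


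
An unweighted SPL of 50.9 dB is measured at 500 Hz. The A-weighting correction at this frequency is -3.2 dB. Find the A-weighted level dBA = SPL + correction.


A-weighting table: 500 Hz -> -3.2 dB correction
SPL_A = SPL + correction = 50.9 + (-3.2) = 47.7 dBA


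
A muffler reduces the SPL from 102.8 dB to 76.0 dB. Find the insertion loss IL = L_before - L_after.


Insertion loss = SPL without muffler - SPL with muffler
IL = 102.8 - 76.0 = 26.8 dB


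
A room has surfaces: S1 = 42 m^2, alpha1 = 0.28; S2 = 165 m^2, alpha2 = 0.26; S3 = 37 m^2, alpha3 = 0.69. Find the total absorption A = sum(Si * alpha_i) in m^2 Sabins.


42 * 0.28 = 11.76
165 * 0.26 = 42.9
37 * 0.69 = 25.53
A_total = 11.76 + 42.9 + 25.53 = 80.19 m^2


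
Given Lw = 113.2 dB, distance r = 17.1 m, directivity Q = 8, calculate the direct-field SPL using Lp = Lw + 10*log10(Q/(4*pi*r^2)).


4*pi*r^2 = 4*pi*17.1^2 = 3674.53 m^2
Q / (4*pi*r^2) = 8 / 3674.53 = 0.00217715
Lp = 113.2 + 10*log10(0.00217715) = 86.579 dB


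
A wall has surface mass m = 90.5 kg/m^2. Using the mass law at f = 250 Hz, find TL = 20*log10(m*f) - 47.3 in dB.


m * f = 90.5 * 250 = 22625
20*log10(22625) = 87.0918 dB
TL = 87.0918 - 47.3 = 39.792 dB


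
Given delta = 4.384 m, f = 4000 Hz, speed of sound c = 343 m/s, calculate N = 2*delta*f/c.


N = 2*delta*f/c = 2*delta/lambda, where lambda = c/f
lambda = 343 / 4000 = 0.08575 m
N = 2 * 4.384 / 0.08575 = 102.25


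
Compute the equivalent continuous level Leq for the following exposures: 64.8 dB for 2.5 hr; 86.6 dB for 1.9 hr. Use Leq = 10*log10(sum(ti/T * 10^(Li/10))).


T_total = 2.5 + 1.9 = 4.4 hr
(2.5/4.4) * 10^(64.8/10) = 1.71588e+06
(1.9/4.4) * 10^(86.6/10) = 1.97379e+08
Sum = 1.71588e+06 + 1.97379e+08 = 1.99095e+08
Leq = 10*log10(1.99095e+08) = 82.991 dB


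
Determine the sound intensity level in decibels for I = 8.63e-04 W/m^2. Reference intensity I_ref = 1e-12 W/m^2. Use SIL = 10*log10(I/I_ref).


I / I_ref = 8.63e-04 / 1e-12 = 8.63e+08
SIL = 10 * log10(8.63e+08) = 89.36 dB


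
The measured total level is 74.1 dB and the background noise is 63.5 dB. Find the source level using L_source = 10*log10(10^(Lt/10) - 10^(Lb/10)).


10^(74.1/10) = 2.5704e+07
10^(63.5/10) = 2.23872e+06
Difference = 2.5704e+07 - 2.23872e+06 = 2.34653e+07
L_source = 10*log10(2.34653e+07) = 73.704 dB


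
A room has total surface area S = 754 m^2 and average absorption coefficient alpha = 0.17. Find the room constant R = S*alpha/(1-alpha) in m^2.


R = 754 * 0.17 / (1 - 0.17) = 154.43 m^2


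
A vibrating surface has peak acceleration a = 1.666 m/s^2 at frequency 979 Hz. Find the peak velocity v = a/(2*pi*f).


omega = 2*pi*f = 2*pi*979 = 6151.24 rad/s
v = a / omega = 1.666 / 6151.24 = 0.00027084 m/s


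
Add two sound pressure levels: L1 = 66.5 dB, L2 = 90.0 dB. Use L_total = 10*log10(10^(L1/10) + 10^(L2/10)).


10^(66.5/10) = 4.46684e+06
10^(90.0/10) = 1e+09
Sum = 4.46684e+06 + 1e+09 = 1.00447e+09
L_total = 10*log10(1.00447e+09) = 90.019 dB


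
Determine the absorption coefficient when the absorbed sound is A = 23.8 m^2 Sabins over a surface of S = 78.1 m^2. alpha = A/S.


Absorption coefficient = absorbed power / incident power
alpha = A / S = 23.8 / 78.1 = 0.30474


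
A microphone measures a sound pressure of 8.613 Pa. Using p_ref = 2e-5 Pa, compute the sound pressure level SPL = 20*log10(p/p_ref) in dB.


p / p_ref = 8.613 / 2e-5 = 430650
SPL = 20 * log10(430650) = 112.68 dB


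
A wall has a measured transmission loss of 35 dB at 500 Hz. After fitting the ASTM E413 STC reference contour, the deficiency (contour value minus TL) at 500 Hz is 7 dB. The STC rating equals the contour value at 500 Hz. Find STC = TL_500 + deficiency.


By ASTM E413, STC = value of the fitted reference contour at 500 Hz.
Contour value at 500 Hz = TL_500 + deficiency = 35 + 7 = 42
STC = 42


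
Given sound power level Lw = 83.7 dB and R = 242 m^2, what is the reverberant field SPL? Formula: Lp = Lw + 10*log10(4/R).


4/R = 4/242 = 0.0165289
Lp = 83.7 + 10*log10(0.0165289) = 65.882 dB


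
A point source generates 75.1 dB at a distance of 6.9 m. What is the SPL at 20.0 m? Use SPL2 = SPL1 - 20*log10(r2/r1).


r2/r1 = 20.0/6.9 = 2.89855
Correction = 20*log10(2.89855) = 9.24362 dB
SPL2 = 75.1 - 9.24362 = 65.856 dB


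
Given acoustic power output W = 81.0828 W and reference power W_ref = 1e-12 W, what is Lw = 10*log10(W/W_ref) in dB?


W / W_ref = 81.0828 / 1e-12 = 8.10828e+13
Lw = 10 * log10(8.10828e+13) = 139.09 dB


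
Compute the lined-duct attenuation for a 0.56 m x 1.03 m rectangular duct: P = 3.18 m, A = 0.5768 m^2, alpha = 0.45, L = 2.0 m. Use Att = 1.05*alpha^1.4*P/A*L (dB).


alpha^1.4 = 0.45^1.4 = 0.326962
Attenuation rate = 1.05 * alpha^1.4 * P / A
= 1.05 * 0.326962 * 3.18 / 0.5768 = 1.89273 dB/m
Total Att = 1.89273 * 2.0 = 3.7855 dB


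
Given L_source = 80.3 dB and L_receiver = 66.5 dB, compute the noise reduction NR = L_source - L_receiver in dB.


NR = L_source - L_receiver (difference between source and receiving room levels)
NR = 80.3 - 66.5 = 13.8 dB


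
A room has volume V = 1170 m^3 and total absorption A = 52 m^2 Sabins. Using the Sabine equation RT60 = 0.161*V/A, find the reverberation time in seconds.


RT60 = 0.161 * 1170 / 52 = 3.6225 s


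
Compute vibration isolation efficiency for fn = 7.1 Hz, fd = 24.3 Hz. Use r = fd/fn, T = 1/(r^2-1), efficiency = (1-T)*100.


r = 24.3 / 7.1 = 3.42254
r^2 - 1 = 3.42254^2 - 1 = 10.7138
T = 1/10.7138 = 0.0933376
Efficiency = (1 - 0.0933376)*100 = 90.666 %


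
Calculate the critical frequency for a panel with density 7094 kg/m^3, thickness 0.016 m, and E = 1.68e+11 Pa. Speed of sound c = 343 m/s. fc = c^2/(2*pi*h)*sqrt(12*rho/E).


12*rho/E = 12*7094/1.68e+11 = 5.06714e-07
sqrt(12*rho/E) = sqrt(5.06714e-07) = 0.000711838
c^2/(2*pi*h) = 343^2/(2*pi*0.016) = 1.17028e+06
fc = 1.17028e+06 * 0.000711838 = 833.05 Hz


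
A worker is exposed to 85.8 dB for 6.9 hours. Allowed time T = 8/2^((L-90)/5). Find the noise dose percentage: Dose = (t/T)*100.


T_allowed = 8 / 2^((85.8 - 90)/5) = 14.3204 hr
Dose = 6.9 / 14.3204 * 100 = 48.183 %


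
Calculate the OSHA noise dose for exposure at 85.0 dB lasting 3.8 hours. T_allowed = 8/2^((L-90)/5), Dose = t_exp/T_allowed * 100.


T_allowed = 8 / 2^((85.0 - 90)/5) = 16 hr
Dose = 3.8 / 16 * 100 = 23.75 %


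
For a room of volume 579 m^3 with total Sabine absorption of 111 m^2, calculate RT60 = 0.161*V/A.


RT60 = 0.161 * 579 / 111 = 0.83981 s


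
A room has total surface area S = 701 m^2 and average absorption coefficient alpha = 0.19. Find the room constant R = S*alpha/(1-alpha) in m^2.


R = 701 * 0.19 / (1 - 0.19) = 164.43 m^2


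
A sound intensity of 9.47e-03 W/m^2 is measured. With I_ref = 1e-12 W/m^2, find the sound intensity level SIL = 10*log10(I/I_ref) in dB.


I / I_ref = 9.47e-03 / 1e-12 = 9.47e+09
SIL = 10 * log10(9.47e+09) = 99.763 dB


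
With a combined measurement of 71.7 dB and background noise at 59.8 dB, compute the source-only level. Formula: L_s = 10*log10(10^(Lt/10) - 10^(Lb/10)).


10^(71.7/10) = 1.47911e+07
10^(59.8/10) = 954993
Difference = 1.47911e+07 - 954993 = 1.38361e+07
L_source = 10*log10(1.38361e+07) = 71.41 dB


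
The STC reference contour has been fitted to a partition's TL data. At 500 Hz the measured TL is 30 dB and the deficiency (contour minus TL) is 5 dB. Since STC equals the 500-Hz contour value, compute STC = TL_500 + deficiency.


By ASTM E413, STC = value of the fitted reference contour at 500 Hz.
Contour value at 500 Hz = TL_500 + deficiency = 30 + 5 = 35
STC = 35


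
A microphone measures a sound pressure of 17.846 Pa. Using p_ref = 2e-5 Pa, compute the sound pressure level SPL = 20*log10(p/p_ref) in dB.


p / p_ref = 17.846 / 2e-5 = 892300
SPL = 20 * log10(892300) = 119.01 dB


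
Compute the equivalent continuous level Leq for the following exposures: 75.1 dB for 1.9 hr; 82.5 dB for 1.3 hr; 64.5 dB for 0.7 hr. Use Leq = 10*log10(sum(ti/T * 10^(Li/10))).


T_total = 1.9 + 1.3 + 0.7 = 3.9 hr
(1.9/3.9) * 10^(75.1/10) = 1.57648e+07
(1.3/3.9) * 10^(82.5/10) = 5.9276e+07
(0.7/3.9) * 10^(64.5/10) = 505864
Sum = 1.57648e+07 + 5.9276e+07 + 505864 = 7.55467e+07
Leq = 10*log10(7.55467e+07) = 78.782 dB


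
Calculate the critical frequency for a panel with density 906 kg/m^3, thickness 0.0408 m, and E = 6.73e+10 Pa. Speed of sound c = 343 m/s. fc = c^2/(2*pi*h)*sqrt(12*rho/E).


12*rho/E = 12*906/6.73e+10 = 1.61545e-07
sqrt(12*rho/E) = sqrt(1.61545e-07) = 0.000401927
c^2/(2*pi*h) = 343^2/(2*pi*0.0408) = 458932
fc = 458932 * 0.000401927 = 184.46 Hz


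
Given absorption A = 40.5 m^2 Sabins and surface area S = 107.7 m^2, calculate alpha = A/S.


Absorption coefficient = absorbed power / incident power
alpha = A / S = 40.5 / 107.7 = 0.37604


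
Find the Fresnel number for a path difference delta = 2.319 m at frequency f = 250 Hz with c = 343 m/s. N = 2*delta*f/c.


N = 2*delta*f/c = 2*delta/lambda, where lambda = c/f
lambda = 343 / 250 = 1.372 m
N = 2 * 2.319 / 1.372 = 3.3805


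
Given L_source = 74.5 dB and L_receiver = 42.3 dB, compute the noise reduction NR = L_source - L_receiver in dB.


NR = L_source - L_receiver (difference between source and receiving room levels)
NR = 74.5 - 42.3 = 32.2 dB


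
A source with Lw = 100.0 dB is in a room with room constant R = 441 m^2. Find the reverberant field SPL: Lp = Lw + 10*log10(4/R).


4/R = 4/441 = 0.00907029
Lp = 100.0 + 10*log10(0.00907029) = 79.576 dB


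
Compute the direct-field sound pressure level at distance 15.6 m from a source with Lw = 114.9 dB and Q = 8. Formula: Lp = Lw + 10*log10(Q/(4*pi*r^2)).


4*pi*r^2 = 4*pi*15.6^2 = 3058.15 m^2
Q / (4*pi*r^2) = 8 / 3058.15 = 0.00261596
Lp = 114.9 + 10*log10(0.00261596) = 89.076 dB


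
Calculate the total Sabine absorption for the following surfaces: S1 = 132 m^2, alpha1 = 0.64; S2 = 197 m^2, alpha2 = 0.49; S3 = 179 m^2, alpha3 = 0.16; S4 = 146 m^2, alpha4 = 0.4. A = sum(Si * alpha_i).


132 * 0.64 = 84.48
197 * 0.49 = 96.53
179 * 0.16 = 28.64
146 * 0.4 = 58.4
A_total = 84.48 + 96.53 + 28.64 + 58.4 = 268.05 m^2


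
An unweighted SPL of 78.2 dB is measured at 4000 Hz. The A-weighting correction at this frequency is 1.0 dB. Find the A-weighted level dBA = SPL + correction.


A-weighting table: 4000 Hz -> 1.0 dB correction
SPL_A = SPL + correction = 78.2 + (1.0) = 79.2 dBA


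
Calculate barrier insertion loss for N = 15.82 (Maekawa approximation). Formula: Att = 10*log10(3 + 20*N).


3 + 20*N = 3 + 20*15.82 = 319.4
Att = 10*log10(319.4) = 25.043 dB


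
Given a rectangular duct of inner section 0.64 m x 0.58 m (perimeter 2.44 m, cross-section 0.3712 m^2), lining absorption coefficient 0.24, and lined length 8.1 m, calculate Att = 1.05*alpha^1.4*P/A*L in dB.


alpha^1.4 = 0.24^1.4 = 0.135611
Attenuation rate = 1.05 * alpha^1.4 * P / A
= 1.05 * 0.135611 * 2.44 / 0.3712 = 0.935979 dB/m
Total Att = 0.935979 * 8.1 = 7.5814 dB


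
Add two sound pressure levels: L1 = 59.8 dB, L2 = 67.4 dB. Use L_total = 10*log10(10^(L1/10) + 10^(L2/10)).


10^(59.8/10) = 954993
10^(67.4/10) = 5.49541e+06
Sum = 954993 + 5.49541e+06 = 6.4504e+06
L_total = 10*log10(6.4504e+06) = 68.096 dB


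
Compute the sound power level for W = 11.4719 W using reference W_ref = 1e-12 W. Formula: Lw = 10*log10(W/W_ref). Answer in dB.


W / W_ref = 11.4719 / 1e-12 = 1.14719e+13
Lw = 10 * log10(1.14719e+13) = 130.6 dB


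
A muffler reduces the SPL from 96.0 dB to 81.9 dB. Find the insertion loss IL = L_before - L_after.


Insertion loss = SPL without muffler - SPL with muffler
IL = 96.0 - 81.9 = 14.1 dB


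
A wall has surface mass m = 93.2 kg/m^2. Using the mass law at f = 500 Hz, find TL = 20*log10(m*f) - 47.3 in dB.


m * f = 93.2 * 500 = 46600
20*log10(46600) = 93.3677 dB
TL = 93.3677 - 47.3 = 46.068 dB


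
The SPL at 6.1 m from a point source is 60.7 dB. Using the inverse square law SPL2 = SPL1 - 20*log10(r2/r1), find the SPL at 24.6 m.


r2/r1 = 24.6/6.1 = 4.03279
Correction = 20*log10(4.03279) = 12.1121 dB
SPL2 = 60.7 - 12.1121 = 48.588 dB


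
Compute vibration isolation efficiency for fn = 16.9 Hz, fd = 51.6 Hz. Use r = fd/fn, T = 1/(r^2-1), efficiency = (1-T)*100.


r = 51.6 / 16.9 = 3.05325
r^2 - 1 = 3.05325^2 - 1 = 8.32234
T = 1/8.32234 = 0.120159
Efficiency = (1 - 0.120159)*100 = 87.984 %


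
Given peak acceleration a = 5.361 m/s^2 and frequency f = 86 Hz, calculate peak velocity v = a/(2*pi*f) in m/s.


omega = 2*pi*f = 2*pi*86 = 540.354 rad/s
v = a / omega = 5.361 / 540.354 = 0.0099213 m/s


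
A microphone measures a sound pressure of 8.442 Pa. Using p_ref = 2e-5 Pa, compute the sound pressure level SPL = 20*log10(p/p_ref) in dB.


p / p_ref = 8.442 / 2e-5 = 422100
SPL = 20 * log10(422100) = 112.51 dB


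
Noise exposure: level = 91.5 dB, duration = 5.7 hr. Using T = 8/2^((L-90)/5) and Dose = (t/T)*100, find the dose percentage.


T_allowed = 8 / 2^((91.5 - 90)/5) = 6.49802 hr
Dose = 5.7 / 6.49802 * 100 = 87.719 %


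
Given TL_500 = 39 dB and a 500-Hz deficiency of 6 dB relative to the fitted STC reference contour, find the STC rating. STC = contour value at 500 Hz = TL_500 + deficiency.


By ASTM E413, STC = value of the fitted reference contour at 500 Hz.
Contour value at 500 Hz = TL_500 + deficiency = 39 + 6 = 45
STC = 45


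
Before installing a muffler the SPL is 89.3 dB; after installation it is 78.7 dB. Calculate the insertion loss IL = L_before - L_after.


Insertion loss = SPL without muffler - SPL with muffler
IL = 89.3 - 78.7 = 10.6 dB


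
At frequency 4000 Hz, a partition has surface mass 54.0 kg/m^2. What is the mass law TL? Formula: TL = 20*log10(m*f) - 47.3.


m * f = 54.0 * 4000 = 216000
20*log10(216000) = 106.689 dB
TL = 106.689 - 47.3 = 59.389 dB


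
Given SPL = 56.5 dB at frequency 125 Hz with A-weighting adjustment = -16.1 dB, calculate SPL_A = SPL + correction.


A-weighting table: 125 Hz -> -16.1 dB correction
SPL_A = SPL + correction = 56.5 + (-16.1) = 40.4 dBA


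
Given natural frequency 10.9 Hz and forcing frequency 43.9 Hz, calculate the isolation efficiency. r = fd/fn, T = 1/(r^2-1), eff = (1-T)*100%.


r = 43.9 / 10.9 = 4.02752
r^2 - 1 = 4.02752^2 - 1 = 15.2209
T = 1/15.2209 = 0.0656991
Efficiency = (1 - 0.0656991)*100 = 93.43 %


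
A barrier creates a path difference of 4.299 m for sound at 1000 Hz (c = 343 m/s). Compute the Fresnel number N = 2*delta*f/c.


N = 2*delta*f/c = 2*delta/lambda, where lambda = c/f
lambda = 343 / 1000 = 0.343 m
N = 2 * 4.299 / 0.343 = 25.067


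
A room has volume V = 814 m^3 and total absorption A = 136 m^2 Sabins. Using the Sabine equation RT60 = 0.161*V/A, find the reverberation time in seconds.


RT60 = 0.161 * 814 / 136 = 0.96363 s


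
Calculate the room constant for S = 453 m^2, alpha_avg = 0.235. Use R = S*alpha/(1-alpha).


R = 453 * 0.235 / (1 - 0.235) = 139.16 m^2


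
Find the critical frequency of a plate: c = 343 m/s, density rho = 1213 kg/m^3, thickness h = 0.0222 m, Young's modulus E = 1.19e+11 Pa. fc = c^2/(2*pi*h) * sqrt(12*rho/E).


12*rho/E = 12*1213/1.19e+11 = 1.22319e-07
sqrt(12*rho/E) = sqrt(1.22319e-07) = 0.000349741
c^2/(2*pi*h) = 343^2/(2*pi*0.0222) = 843442
fc = 843442 * 0.000349741 = 294.99 Hz


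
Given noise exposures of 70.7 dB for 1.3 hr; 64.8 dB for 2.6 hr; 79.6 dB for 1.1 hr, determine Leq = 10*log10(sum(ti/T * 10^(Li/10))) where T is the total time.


T_total = 1.3 + 2.6 + 1.1 = 5.0 hr
(1.3/5.0) * 10^(70.7/10) = 3.05473e+06
(2.6/5.0) * 10^(64.8/10) = 1.57037e+06
(1.1/5.0) * 10^(79.6/10) = 2.00642e+07
Sum = 3.05473e+06 + 1.57037e+06 + 2.00642e+07 = 2.46893e+07
Leq = 10*log10(2.46893e+07) = 73.925 dB


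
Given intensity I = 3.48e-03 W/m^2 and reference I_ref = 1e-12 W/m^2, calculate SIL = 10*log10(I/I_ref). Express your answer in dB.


I / I_ref = 3.48e-03 / 1e-12 = 3.48e+09
SIL = 10 * log10(3.48e+09) = 95.416 dB


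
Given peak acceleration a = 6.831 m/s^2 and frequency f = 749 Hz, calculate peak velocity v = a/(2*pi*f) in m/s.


omega = 2*pi*f = 2*pi*749 = 4706.11 rad/s
v = a / omega = 6.831 / 4706.11 = 0.0014515 m/s


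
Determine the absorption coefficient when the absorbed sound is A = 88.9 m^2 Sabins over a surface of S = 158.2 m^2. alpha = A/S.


Absorption coefficient = absorbed power / incident power
alpha = A / S = 88.9 / 158.2 = 0.56195


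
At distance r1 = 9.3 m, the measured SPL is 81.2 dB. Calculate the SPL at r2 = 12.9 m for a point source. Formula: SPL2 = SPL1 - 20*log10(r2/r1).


r2/r1 = 12.9/9.3 = 1.3871
Correction = 20*log10(1.3871) = 2.84216 dB
SPL2 = 81.2 - 2.84216 = 78.358 dB


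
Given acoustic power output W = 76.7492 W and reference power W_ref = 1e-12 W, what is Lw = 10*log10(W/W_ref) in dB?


W / W_ref = 76.7492 / 1e-12 = 7.67492e+13
Lw = 10 * log10(7.67492e+13) = 138.85 dB


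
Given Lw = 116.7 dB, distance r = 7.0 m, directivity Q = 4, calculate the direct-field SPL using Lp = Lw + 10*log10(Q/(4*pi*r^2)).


4*pi*r^2 = 4*pi*7.0^2 = 615.752 m^2
Q / (4*pi*r^2) = 4 / 615.752 = 0.00649612
Lp = 116.7 + 10*log10(0.00649612) = 94.827 dB


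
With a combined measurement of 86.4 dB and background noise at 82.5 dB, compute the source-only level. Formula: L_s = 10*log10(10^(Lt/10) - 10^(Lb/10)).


10^(86.4/10) = 4.36516e+08
10^(82.5/10) = 1.77828e+08
Difference = 4.36516e+08 - 1.77828e+08 = 2.58688e+08
L_source = 10*log10(2.58688e+08) = 84.128 dB


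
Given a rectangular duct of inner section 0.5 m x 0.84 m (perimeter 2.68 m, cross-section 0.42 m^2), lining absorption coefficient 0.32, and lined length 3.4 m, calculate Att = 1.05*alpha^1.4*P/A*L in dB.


alpha^1.4 = 0.32^1.4 = 0.202866
Attenuation rate = 1.05 * alpha^1.4 * P / A
= 1.05 * 0.202866 * 2.68 / 0.42 = 1.3592 dB/m
Total Att = 1.3592 * 3.4 = 4.6213 dB


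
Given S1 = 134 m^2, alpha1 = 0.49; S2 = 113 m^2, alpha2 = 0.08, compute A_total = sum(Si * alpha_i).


134 * 0.49 = 65.66
113 * 0.08 = 9.04
A_total = 65.66 + 9.04 = 74.7 m^2


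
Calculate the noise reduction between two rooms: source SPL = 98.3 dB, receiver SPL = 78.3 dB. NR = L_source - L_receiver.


NR = L_source - L_receiver (difference between source and receiving room levels)
NR = 98.3 - 78.3 = 20 dB


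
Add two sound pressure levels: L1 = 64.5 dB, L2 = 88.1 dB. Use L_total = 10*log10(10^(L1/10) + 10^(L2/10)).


10^(64.5/10) = 2.81838e+06
10^(88.1/10) = 6.45654e+08
Sum = 2.81838e+06 + 6.45654e+08 = 6.48472e+08
L_total = 10*log10(6.48472e+08) = 88.119 dB


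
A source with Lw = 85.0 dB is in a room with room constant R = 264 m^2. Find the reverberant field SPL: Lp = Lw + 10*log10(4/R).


4/R = 4/264 = 0.0151515
Lp = 85.0 + 10*log10(0.0151515) = 66.805 dB


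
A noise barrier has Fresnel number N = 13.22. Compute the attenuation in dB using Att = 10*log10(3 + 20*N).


3 + 20*N = 3 + 20*13.22 = 267.4
Att = 10*log10(267.4) = 24.272 dB


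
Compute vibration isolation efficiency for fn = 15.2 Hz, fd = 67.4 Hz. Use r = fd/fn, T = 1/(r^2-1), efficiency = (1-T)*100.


r = 67.4 / 15.2 = 4.43421
r^2 - 1 = 4.43421^2 - 1 = 18.6622
T = 1/18.6622 = 0.0535843
Efficiency = (1 - 0.0535843)*100 = 94.642 %


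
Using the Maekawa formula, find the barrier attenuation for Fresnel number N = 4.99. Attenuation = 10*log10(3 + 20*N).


3 + 20*N = 3 + 20*4.99 = 102.8
Att = 10*log10(102.8) = 20.12 dB


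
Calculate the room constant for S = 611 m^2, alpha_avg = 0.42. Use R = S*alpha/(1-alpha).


R = 611 * 0.42 / (1 - 0.42) = 442.45 m^2


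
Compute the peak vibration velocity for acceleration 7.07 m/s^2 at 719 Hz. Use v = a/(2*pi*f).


omega = 2*pi*f = 2*pi*719 = 4517.61 rad/s
v = a / omega = 7.07 / 4517.61 = 0.001565 m/s


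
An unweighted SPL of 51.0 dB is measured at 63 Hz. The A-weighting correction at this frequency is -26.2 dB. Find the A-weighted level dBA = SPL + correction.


A-weighting table: 63 Hz -> -26.2 dB correction
SPL_A = SPL + correction = 51.0 + (-26.2) = 24.8 dBA


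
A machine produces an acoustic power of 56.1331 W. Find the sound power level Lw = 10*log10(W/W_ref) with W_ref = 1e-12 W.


W / W_ref = 56.1331 / 1e-12 = 5.61331e+13
Lw = 10 * log10(5.61331e+13) = 137.49 dB


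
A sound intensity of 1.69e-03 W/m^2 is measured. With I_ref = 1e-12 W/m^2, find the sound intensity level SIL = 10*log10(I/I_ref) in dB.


I / I_ref = 1.69e-03 / 1e-12 = 1.69e+09
SIL = 10 * log10(1.69e+09) = 92.279 dB


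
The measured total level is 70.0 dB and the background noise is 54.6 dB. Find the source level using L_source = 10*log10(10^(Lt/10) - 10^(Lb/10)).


10^(70.0/10) = 1e+07
10^(54.6/10) = 288403
Difference = 1e+07 - 288403 = 9.7116e+06
L_source = 10*log10(9.7116e+06) = 69.873 dB


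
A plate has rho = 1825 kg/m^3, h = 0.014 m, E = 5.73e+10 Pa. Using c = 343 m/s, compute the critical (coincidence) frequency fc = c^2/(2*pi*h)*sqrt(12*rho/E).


12*rho/E = 12*1825/5.73e+10 = 3.82199e-07
sqrt(12*rho/E) = sqrt(3.82199e-07) = 0.000618222
c^2/(2*pi*h) = 343^2/(2*pi*0.014) = 1.33746e+06
fc = 1.33746e+06 * 0.000618222 = 826.85 Hz


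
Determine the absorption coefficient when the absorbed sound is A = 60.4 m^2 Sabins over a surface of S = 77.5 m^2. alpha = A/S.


Absorption coefficient = absorbed power / incident power
alpha = A / S = 60.4 / 77.5 = 0.77935


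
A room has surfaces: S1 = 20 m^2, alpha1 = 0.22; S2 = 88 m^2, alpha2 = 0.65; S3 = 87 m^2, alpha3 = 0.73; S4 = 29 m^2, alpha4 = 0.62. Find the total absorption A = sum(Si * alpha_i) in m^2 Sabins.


20 * 0.22 = 4.4
88 * 0.65 = 57.2
87 * 0.73 = 63.51
29 * 0.62 = 17.98
A_total = 4.4 + 57.2 + 63.51 + 17.98 = 143.09 m^2


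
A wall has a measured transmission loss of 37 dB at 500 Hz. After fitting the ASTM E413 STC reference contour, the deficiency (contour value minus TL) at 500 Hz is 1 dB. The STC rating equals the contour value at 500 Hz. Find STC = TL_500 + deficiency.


By ASTM E413, STC = value of the fitted reference contour at 500 Hz.
Contour value at 500 Hz = TL_500 + deficiency = 37 + 1 = 38
STC = 38


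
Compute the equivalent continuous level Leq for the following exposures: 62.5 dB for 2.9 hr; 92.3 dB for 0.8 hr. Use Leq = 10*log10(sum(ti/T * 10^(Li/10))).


T_total = 2.9 + 0.8 = 3.7 hr
(2.9/3.7) * 10^(62.5/10) = 1.39379e+06
(0.8/3.7) * 10^(92.3/10) = 3.67188e+08
Sum = 1.39379e+06 + 3.67188e+08 = 3.68582e+08
Leq = 10*log10(3.68582e+08) = 85.665 dB


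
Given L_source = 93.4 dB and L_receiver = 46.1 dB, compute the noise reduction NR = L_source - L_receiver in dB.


NR = L_source - L_receiver (difference between source and receiving room levels)
NR = 93.4 - 46.1 = 47.3 dB


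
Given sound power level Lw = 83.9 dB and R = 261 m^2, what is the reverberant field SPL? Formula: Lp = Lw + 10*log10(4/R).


4/R = 4/261 = 0.0153257
Lp = 83.9 + 10*log10(0.0153257) = 65.754 dB


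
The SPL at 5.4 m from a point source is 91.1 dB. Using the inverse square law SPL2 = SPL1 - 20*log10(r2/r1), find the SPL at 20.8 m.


r2/r1 = 20.8/5.4 = 3.85185
Correction = 20*log10(3.85185) = 11.7134 dB
SPL2 = 91.1 - 11.7134 = 79.387 dB


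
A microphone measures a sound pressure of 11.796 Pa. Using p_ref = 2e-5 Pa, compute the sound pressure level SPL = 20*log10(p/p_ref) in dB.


p / p_ref = 11.796 / 2e-5 = 589800
SPL = 20 * log10(589800) = 115.41 dB


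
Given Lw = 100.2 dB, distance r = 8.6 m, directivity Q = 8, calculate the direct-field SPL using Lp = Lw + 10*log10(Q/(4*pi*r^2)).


4*pi*r^2 = 4*pi*8.6^2 = 929.409 m^2
Q / (4*pi*r^2) = 8 / 929.409 = 0.00860762
Lp = 100.2 + 10*log10(0.00860762) = 79.549 dB


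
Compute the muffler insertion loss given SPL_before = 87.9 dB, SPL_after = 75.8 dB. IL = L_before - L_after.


Insertion loss = SPL without muffler - SPL with muffler
IL = 87.9 - 75.8 = 12.1 dB


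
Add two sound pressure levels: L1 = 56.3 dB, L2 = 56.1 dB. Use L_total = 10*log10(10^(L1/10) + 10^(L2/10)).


10^(56.3/10) = 426580
10^(56.1/10) = 407380
Sum = 426580 + 407380 = 833960
L_total = 10*log10(833960) = 59.211 dB


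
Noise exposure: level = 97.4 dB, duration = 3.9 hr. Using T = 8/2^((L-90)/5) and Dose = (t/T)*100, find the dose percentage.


T_allowed = 8 / 2^((97.4 - 90)/5) = 2.86791 hr
Dose = 3.9 / 2.86791 * 100 = 135.99 %


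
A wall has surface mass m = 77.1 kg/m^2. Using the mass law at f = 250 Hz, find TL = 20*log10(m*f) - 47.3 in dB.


m * f = 77.1 * 250 = 19275
20*log10(19275) = 85.6999 dB
TL = 85.6999 - 47.3 = 38.4 dB


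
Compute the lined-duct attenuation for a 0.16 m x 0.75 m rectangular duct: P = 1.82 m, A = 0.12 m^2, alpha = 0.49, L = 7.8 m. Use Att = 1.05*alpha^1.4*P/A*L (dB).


alpha^1.4 = 0.49^1.4 = 0.368362
Attenuation rate = 1.05 * alpha^1.4 * P / A
= 1.05 * 0.368362 * 1.82 / 0.12 = 5.86616 dB/m
Total Att = 5.86616 * 7.8 = 45.756 dB


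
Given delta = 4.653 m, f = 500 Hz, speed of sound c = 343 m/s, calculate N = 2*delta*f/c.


N = 2*delta*f/c = 2*delta/lambda, where lambda = c/f
lambda = 343 / 500 = 0.686 m
N = 2 * 4.653 / 0.686 = 13.566


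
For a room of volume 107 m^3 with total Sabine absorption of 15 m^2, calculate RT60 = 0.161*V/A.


RT60 = 0.161 * 107 / 15 = 1.1485 s


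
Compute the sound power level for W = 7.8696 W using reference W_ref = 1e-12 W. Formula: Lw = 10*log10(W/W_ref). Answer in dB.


W / W_ref = 7.8696 / 1e-12 = 7.8696e+12
Lw = 10 * log10(7.8696e+12) = 128.96 dB


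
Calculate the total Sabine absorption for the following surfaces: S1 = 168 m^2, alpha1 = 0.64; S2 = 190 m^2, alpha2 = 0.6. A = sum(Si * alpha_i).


168 * 0.64 = 107.52
190 * 0.6 = 114
A_total = 107.52 + 114 = 221.52 m^2


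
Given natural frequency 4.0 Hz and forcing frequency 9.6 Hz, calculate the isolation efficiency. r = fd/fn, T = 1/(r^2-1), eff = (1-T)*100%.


r = 9.6 / 4.0 = 2.4
r^2 - 1 = 2.4^2 - 1 = 4.76
T = 1/4.76 = 0.210084
Efficiency = (1 - 0.210084)*100 = 78.992 %


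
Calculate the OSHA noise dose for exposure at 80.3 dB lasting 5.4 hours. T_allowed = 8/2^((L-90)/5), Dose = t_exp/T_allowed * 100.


T_allowed = 8 / 2^((80.3 - 90)/5) = 30.6965 hr
Dose = 5.4 / 30.6965 * 100 = 17.592 %


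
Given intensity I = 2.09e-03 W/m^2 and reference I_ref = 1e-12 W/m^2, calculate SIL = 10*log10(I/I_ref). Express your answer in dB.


I / I_ref = 2.09e-03 / 1e-12 = 2.09e+09
SIL = 10 * log10(2.09e+09) = 93.201 dB


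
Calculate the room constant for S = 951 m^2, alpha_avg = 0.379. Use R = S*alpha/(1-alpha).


R = 951 * 0.379 / (1 - 0.379) = 580.4 m^2


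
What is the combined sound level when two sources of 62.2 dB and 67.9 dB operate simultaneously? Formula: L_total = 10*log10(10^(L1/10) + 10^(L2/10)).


10^(62.2/10) = 1.65959e+06
10^(67.9/10) = 6.16595e+06
Sum = 1.65959e+06 + 6.16595e+06 = 7.82554e+06
L_total = 10*log10(7.82554e+06) = 68.935 dB


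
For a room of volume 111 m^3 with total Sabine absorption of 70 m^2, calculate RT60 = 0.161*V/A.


RT60 = 0.161 * 111 / 70 = 0.2553 s


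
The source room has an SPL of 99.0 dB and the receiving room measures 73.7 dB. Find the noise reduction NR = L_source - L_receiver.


NR = L_source - L_receiver (difference between source and receiving room levels)
NR = 99.0 - 73.7 = 25.3 dB


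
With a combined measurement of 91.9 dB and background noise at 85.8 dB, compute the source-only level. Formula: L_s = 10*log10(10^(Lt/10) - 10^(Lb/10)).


10^(91.9/10) = 1.54882e+09
10^(85.8/10) = 3.80189e+08
Difference = 1.54882e+09 - 3.80189e+08 = 1.16863e+09
L_source = 10*log10(1.16863e+09) = 90.677 dB


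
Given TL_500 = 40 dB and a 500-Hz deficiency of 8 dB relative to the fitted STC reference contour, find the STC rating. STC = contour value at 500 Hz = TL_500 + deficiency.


By ASTM E413, STC = value of the fitted reference contour at 500 Hz.
Contour value at 500 Hz = TL_500 + deficiency = 40 + 8 = 48
STC = 48


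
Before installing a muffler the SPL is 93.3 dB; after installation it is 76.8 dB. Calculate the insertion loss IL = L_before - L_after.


Insertion loss = SPL without muffler - SPL with muffler
IL = 93.3 - 76.8 = 16.5 dB


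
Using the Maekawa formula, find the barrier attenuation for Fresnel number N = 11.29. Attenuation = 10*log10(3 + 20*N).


3 + 20*N = 3 + 20*11.29 = 228.8
Att = 10*log10(228.8) = 23.595 dB


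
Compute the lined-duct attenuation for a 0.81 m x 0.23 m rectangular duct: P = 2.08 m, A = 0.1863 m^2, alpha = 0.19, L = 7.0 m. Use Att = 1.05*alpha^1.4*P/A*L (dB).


alpha^1.4 = 0.19^1.4 = 0.0977811
Attenuation rate = 1.05 * alpha^1.4 * P / A
= 1.05 * 0.0977811 * 2.08 / 0.1863 = 1.14629 dB/m
Total Att = 1.14629 * 7.0 = 8.024 dB


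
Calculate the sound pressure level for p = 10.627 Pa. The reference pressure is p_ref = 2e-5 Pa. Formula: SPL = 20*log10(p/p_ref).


p / p_ref = 10.627 / 2e-5 = 531350
SPL = 20 * log10(531350) = 114.51 dB


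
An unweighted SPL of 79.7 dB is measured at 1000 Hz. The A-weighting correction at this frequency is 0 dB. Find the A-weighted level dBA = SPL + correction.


A-weighting table: 1000 Hz -> 0 dB correction
SPL_A = SPL + correction = 79.7 + (0) = 79.7 dBA


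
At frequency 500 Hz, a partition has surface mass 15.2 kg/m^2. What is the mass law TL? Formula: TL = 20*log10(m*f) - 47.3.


m * f = 15.2 * 500 = 7600
20*log10(7600) = 77.6163 dB
TL = 77.6163 - 47.3 = 30.316 dB


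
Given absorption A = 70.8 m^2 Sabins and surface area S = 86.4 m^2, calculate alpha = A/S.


Absorption coefficient = absorbed power / incident power
alpha = A / S = 70.8 / 86.4 = 0.81944


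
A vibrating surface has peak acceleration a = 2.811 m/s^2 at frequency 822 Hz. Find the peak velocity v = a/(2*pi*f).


omega = 2*pi*f = 2*pi*822 = 5164.78 rad/s
v = a / omega = 2.811 / 5164.78 = 0.00054426 m/s


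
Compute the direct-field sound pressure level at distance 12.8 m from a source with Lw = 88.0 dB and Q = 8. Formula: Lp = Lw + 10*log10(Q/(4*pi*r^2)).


4*pi*r^2 = 4*pi*12.8^2 = 2058.87 m^2
Q / (4*pi*r^2) = 8 / 2058.87 = 0.00388563
Lp = 88.0 + 10*log10(0.00388563) = 63.895 dB


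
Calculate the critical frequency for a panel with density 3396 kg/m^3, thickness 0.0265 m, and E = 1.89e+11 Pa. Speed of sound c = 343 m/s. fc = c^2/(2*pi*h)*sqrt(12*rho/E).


12*rho/E = 12*3396/1.89e+11 = 2.15619e-07
sqrt(12*rho/E) = sqrt(2.15619e-07) = 0.000464348
c^2/(2*pi*h) = 343^2/(2*pi*0.0265) = 706582
fc = 706582 * 0.000464348 = 328.1 Hz


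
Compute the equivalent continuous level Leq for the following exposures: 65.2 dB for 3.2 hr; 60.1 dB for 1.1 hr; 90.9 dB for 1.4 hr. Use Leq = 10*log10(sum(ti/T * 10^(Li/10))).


T_total = 3.2 + 1.1 + 1.4 = 5.7 hr
(3.2/5.7) * 10^(65.2/10) = 1.85898e+06
(1.1/5.7) * 10^(60.1/10) = 197478
(1.4/5.7) * 10^(90.9/10) = 3.02171e+08
Sum = 1.85898e+06 + 197478 + 3.02171e+08 = 3.04227e+08
Leq = 10*log10(3.04227e+08) = 84.832 dB


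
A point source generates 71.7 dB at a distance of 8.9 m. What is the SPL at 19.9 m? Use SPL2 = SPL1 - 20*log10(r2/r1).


r2/r1 = 19.9/8.9 = 2.23596
Correction = 20*log10(2.23596) = 6.98928 dB
SPL2 = 71.7 - 6.98928 = 64.711 dB


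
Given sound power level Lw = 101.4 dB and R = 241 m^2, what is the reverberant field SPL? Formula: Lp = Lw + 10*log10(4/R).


4/R = 4/241 = 0.0165975
Lp = 101.4 + 10*log10(0.0165975) = 83.6 dB


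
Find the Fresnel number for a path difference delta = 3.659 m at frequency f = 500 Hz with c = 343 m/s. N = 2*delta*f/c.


N = 2*delta*f/c = 2*delta/lambda, where lambda = c/f
lambda = 343 / 500 = 0.686 m
N = 2 * 3.659 / 0.686 = 10.668


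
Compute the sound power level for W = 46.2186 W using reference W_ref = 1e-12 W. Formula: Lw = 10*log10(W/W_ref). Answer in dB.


W / W_ref = 46.2186 / 1e-12 = 4.62186e+13
Lw = 10 * log10(4.62186e+13) = 136.65 dB


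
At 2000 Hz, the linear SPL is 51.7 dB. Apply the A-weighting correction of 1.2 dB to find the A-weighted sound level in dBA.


A-weighting table: 2000 Hz -> 1.2 dB correction
SPL_A = SPL + correction = 51.7 + (1.2) = 52.9 dBA


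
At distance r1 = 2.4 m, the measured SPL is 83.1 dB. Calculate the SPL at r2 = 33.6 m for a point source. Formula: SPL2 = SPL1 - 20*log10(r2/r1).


r2/r1 = 33.6/2.4 = 14
Correction = 20*log10(14) = 22.9226 dB
SPL2 = 83.1 - 22.9226 = 60.177 dB


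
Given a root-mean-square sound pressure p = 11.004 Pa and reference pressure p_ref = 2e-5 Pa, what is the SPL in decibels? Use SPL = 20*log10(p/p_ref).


p / p_ref = 11.004 / 2e-5 = 550200
SPL = 20 * log10(550200) = 114.81 dB


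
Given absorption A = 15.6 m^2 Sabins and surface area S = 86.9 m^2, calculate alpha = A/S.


Absorption coefficient = absorbed power / incident power
alpha = A / S = 15.6 / 86.9 = 0.17952


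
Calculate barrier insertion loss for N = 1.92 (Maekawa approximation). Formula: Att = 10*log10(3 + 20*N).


3 + 20*N = 3 + 20*1.92 = 41.4
Att = 10*log10(41.4) = 16.17 dB


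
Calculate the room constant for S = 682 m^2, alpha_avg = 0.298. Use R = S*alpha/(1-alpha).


R = 682 * 0.298 / (1 - 0.298) = 289.51 m^2


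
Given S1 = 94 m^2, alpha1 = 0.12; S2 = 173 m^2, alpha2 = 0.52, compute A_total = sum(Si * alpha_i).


94 * 0.12 = 11.28
173 * 0.52 = 89.96
A_total = 11.28 + 89.96 = 101.24 m^2


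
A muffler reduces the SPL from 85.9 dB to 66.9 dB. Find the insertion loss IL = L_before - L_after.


Insertion loss = SPL without muffler - SPL with muffler
IL = 85.9 - 66.9 = 19 dB


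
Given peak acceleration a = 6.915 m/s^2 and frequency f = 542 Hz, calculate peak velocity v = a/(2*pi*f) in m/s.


omega = 2*pi*f = 2*pi*542 = 3405.49 rad/s
v = a / omega = 6.915 / 3405.49 = 0.0020305 m/s


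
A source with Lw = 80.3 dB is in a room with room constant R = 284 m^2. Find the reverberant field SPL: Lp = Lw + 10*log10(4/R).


4/R = 4/284 = 0.0140845
Lp = 80.3 + 10*log10(0.0140845) = 61.787 dB


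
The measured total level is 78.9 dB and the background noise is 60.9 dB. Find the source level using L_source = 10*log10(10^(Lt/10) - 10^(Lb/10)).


10^(78.9/10) = 7.76247e+07
10^(60.9/10) = 1.23027e+06
Difference = 7.76247e+07 - 1.23027e+06 = 7.63944e+07
L_source = 10*log10(7.63944e+07) = 78.831 dB


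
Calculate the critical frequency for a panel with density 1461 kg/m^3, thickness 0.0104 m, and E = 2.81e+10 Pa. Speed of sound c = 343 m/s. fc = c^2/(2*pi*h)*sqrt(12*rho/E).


12*rho/E = 12*1461/2.81e+10 = 6.23915e-07
sqrt(12*rho/E) = sqrt(6.23915e-07) = 0.000789883
c^2/(2*pi*h) = 343^2/(2*pi*0.0104) = 1.80042e+06
fc = 1.80042e+06 * 0.000789883 = 1422.1 Hz


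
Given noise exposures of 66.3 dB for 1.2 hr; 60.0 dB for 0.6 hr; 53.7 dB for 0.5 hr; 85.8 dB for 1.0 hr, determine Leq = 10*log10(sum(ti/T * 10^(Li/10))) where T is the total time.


T_total = 1.2 + 0.6 + 0.5 + 1.0 = 3.3 hr
(1.2/3.3) * 10^(66.3/10) = 1.5512e+06
(0.6/3.3) * 10^(60.0/10) = 181818
(0.5/3.3) * 10^(53.7/10) = 35518.6
(1.0/3.3) * 10^(85.8/10) = 1.15209e+08
Sum = 1.5512e+06 + 181818 + 35518.6 + 1.15209e+08 = 1.16978e+08
Leq = 10*log10(1.16978e+08) = 80.681 dB


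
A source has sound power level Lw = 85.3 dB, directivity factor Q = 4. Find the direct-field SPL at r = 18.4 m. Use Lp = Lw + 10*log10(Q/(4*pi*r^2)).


4*pi*r^2 = 4*pi*18.4^2 = 4254.47 m^2
Q / (4*pi*r^2) = 4 / 4254.47 = 0.000940188
Lp = 85.3 + 10*log10(0.000940188) = 55.032 dB


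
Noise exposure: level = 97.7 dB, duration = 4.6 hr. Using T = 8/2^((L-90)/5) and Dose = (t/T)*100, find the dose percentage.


T_allowed = 8 / 2^((97.7 - 90)/5) = 2.75108 hr
Dose = 4.6 / 2.75108 * 100 = 167.21 %


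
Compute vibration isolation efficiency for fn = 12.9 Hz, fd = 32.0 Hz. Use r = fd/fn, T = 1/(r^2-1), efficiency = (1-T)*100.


r = 32.0 / 12.9 = 2.48062
r^2 - 1 = 2.48062^2 - 1 = 5.15348
T = 1/5.15348 = 0.194044
Efficiency = (1 - 0.194044)*100 = 80.596 %


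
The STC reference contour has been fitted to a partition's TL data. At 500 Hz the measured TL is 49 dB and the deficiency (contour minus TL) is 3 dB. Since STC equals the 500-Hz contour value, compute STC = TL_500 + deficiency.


By ASTM E413, STC = value of the fitted reference contour at 500 Hz.
Contour value at 500 Hz = TL_500 + deficiency = 49 + 3 = 52
STC = 52


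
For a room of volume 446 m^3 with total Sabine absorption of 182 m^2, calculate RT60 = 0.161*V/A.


RT60 = 0.161 * 446 / 182 = 0.39454 s


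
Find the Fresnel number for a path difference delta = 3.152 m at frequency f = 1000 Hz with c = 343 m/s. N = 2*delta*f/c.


N = 2*delta*f/c = 2*delta/lambda, where lambda = c/f
lambda = 343 / 1000 = 0.343 m
N = 2 * 3.152 / 0.343 = 18.379


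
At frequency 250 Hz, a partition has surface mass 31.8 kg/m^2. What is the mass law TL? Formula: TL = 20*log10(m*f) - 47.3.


m * f = 31.8 * 250 = 7950
20*log10(7950) = 78.0073 dB
TL = 78.0073 - 47.3 = 30.707 dB


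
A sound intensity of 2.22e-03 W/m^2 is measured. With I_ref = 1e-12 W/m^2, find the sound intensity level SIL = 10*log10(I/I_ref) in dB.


I / I_ref = 2.22e-03 / 1e-12 = 2.22e+09
SIL = 10 * log10(2.22e+09) = 93.464 dB


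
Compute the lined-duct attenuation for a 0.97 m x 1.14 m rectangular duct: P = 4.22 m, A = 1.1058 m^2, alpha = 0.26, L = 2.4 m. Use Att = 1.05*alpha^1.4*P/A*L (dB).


alpha^1.4 = 0.26^1.4 = 0.151692
Attenuation rate = 1.05 * alpha^1.4 * P / A
= 1.05 * 0.151692 * 4.22 / 1.1058 = 0.607838 dB/m
Total Att = 0.607838 * 2.4 = 1.4588 dB


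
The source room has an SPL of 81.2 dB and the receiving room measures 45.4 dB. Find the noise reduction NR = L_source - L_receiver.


NR = L_source - L_receiver (difference between source and receiving room levels)
NR = 81.2 - 45.4 = 35.8 dB


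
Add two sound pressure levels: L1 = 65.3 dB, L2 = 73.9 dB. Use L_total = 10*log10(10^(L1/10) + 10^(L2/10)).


10^(65.3/10) = 3.38844e+06
10^(73.9/10) = 2.45471e+07
Sum = 3.38844e+06 + 2.45471e+07 = 2.79355e+07
L_total = 10*log10(2.79355e+07) = 74.462 dB


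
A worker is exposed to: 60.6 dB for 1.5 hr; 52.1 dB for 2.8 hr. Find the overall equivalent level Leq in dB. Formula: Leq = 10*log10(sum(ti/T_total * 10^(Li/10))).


T_total = 1.5 + 2.8 = 4.3 hr
(1.5/4.3) * 10^(60.6/10) = 400519
(2.8/4.3) * 10^(52.1/10) = 105606
Sum = 400519 + 105606 = 506125
Leq = 10*log10(506125) = 57.043 dB


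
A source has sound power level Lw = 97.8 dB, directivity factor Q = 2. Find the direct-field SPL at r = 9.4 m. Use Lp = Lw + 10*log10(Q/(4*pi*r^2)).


4*pi*r^2 = 4*pi*9.4^2 = 1110.36 m^2
Q / (4*pi*r^2) = 2 / 1110.36 = 0.00180122
Lp = 97.8 + 10*log10(0.00180122) = 70.356 dB


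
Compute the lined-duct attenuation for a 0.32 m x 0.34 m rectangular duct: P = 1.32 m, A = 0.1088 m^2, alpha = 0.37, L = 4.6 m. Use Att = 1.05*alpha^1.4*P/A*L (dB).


alpha^1.4 = 0.37^1.4 = 0.248589
Attenuation rate = 1.05 * alpha^1.4 * P / A
= 1.05 * 0.248589 * 1.32 / 0.1088 = 3.16677 dB/m
Total Att = 3.16677 * 4.6 = 14.567 dB


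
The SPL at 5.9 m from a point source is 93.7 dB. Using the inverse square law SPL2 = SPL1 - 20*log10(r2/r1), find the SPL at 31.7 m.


r2/r1 = 31.7/5.9 = 5.37288
Correction = 20*log10(5.37288) = 14.6041 dB
SPL2 = 93.7 - 14.6041 = 79.096 dB


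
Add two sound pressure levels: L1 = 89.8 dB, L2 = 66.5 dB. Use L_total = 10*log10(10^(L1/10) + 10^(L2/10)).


10^(89.8/10) = 9.54993e+08
10^(66.5/10) = 4.46684e+06
Sum = 9.54993e+08 + 4.46684e+06 = 9.5946e+08
L_total = 10*log10(9.5946e+08) = 89.82 dB


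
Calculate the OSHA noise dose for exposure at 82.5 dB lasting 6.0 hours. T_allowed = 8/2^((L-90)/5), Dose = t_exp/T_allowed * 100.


T_allowed = 8 / 2^((82.5 - 90)/5) = 22.6274 hr
Dose = 6.0 / 22.6274 * 100 = 26.517 %


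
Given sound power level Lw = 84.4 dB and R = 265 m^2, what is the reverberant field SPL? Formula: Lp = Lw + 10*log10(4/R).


4/R = 4/265 = 0.0150943
Lp = 84.4 + 10*log10(0.0150943) = 66.188 dB
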